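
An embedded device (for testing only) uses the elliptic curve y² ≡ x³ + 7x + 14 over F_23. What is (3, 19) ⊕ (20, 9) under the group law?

(13, 18)

(3, 19) + (20, 9). λ = (9 - 19)/(20 - 3) ≡ 13/17 mod 23. 17⁻¹ ≡ 19 (mod 23), so λ ≡ 17.
  x = λ² - 3 - 20 = 289 - 23 ≡ 13; y = λ·(3 - 13) - 19 ≡ 18. → (13, 18)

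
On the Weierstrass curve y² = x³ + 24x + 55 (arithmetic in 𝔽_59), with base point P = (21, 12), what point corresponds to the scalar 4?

(33, 33)

Double-and-add on 4 = (100)₂. Start with P = (21, 12) for the leading 1-bit.
double: tangent at (21, 12): λ = (3·21² + 24)/(2·12) ≡ 49/24. 24⁻¹ ≡ 32 (mod 59), so λ ≡ 49·32 ≡ 34.
  x = λ² - 21 - 21 = 1156 - 42 ≡ 52; y = λ·(21 - 52) - 12 ≡ 55. → (52, 55)
double: tangent at (52, 55): λ = (3·52² + 24)/(2·55) ≡ 53/51. 51⁻¹ ≡ 22 (mod 59), so λ ≡ 53·22 ≡ 45.
  x = λ² - 52 - 52 = 2025 - 104 ≡ 33; y = λ·(52 - 33) - 55 ≡ 33. → (33, 33)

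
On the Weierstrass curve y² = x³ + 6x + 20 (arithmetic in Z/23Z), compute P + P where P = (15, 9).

tangent at (15, 9): λ = (3·15² + 6)/(2·9) ≡ 14/18. 18⁻¹ ≡ 9 (mod 23), so λ ≡ 14·9 ≡ 11.
  x = λ² - 15 - 15 = 121 - 30 ≡ 22; y = λ·(15 - 22) - 9 ≡ 6. → (22, 6)

(22, 6)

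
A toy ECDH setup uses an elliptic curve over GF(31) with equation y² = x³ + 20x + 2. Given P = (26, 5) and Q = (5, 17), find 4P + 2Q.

(13, 14)

First 4P:
Repeated addition: build up to 4P.
2P: tangent at (26, 5): λ = (3·26² + 20)/(2·5) ≡ 2/10. 10⁻¹ ≡ 28 (mod 31), so λ ≡ 2·28 ≡ 25.
  x = λ² - 26 - 26 = 625 - 52 ≡ 15; y = λ·(26 - 15) - 5 ≡ 22. → (15, 22)
3P: (15, 22) + (26, 5). λ = (5 - 22)/(26 - 15) ≡ 14/11 mod 31. 11⁻¹ ≡ 17 (mod 31), so λ ≡ 21.
  x = λ² - 15 - 26 = 441 - 41 ≡ 28; y = λ·(15 - 28) - 22 ≡ 15. → (28, 15)
4P: (28, 15) + (26, 5). λ = (5 - 15)/(26 - 28) ≡ 21/29 mod 31. 29⁻¹ ≡ 15 (mod 31) since 29·15 = 435 ≡ 1, so λ ≡ 5.
  x = λ² - 28 - 26 = 25 - 54 ≡ 2; y = λ·(28 - 2) - 15 ≡ 22. → (2, 22)
4P = (2, 22).
Next 2Q:
Repeated addition: build up to 2Q.
2Q: tangent at (5, 17): λ = (3·5² + 20)/(2·17) ≡ 2/3. 3⁻¹ ≡ 21 (mod 31) since 3·21 = 63 ≡ 1, so λ ≡ 2·21 ≡ 11.
  x = λ² - 5 - 5 = 121 - 10 ≡ 18; y = λ·(5 - 18) - 17 ≡ 26. → (18, 26)
2Q = (18, 26).
Finally 4P + 2Q:
(2, 22) + (18, 26). λ = (26 - 22)/(18 - 2) ≡ 4/16 mod 31. 16⁻¹ ≡ 2 (mod 31), so λ ≡ 8.
  x = λ² - 2 - 18 = 64 - 20 ≡ 13; y = λ·(2 - 13) - 22 ≡ 14. → (13, 14)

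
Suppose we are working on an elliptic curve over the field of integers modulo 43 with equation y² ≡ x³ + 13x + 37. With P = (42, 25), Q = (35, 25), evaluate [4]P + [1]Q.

(3, 19)

First 4P:
Double-and-add on 4 = (100)₂. Start with P = (42, 25) for the leading 1-bit.
double: tangent at (42, 25): λ = (3·42² + 13)/(2·25) ≡ 16/7. 7⁻¹ ≡ 37 (mod 43), so λ ≡ 16·37 ≡ 33.
  x = λ² - 42 - 42 = 1089 - 84 ≡ 16; y = λ·(42 - 16) - 25 ≡ 16. → (16, 16)
double: tangent at (16, 16): λ = (3·16² + 13)/(2·16) ≡ 7/32. 32⁻¹ ≡ 39 (mod 43) since 32·39 = 1248 ≡ 1, so λ ≡ 7·39 ≡ 15.
  x = λ² - 16 - 16 = 225 - 32 ≡ 21; y = λ·(16 - 21) - 16 ≡ 38. → (21, 38)
4P = (21, 38).
Finally 4P + Q:
(21, 38) + (35, 25). λ = (25 - 38)/(35 - 21) ≡ 30/14 mod 43. 14⁻¹ ≡ 40 (mod 43), so λ ≡ 39.
  x = λ² - 21 - 35 = 1521 - 56 ≡ 3; y = λ·(21 - 3) - 38 ≡ 19. → (3, 19)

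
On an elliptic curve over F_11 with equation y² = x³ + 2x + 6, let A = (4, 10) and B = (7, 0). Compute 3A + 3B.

First 3A:
Repeated addition: build up to 3A.
2A: tangent at (4, 10): λ = (3·4² + 2)/(2·10) ≡ 6/9. 9⁻¹ ≡ 5 (mod 11), so λ ≡ 6·5 ≡ 8.
  x = λ² - 4 - 4 = 64 - 8 ≡ 1; y = λ·(4 - 1) - 10 ≡ 3. → (1, 3)
3A: (1, 3) + (4, 10). λ = (10 - 3)/(4 - 1) ≡ 7/3 mod 11. 3⁻¹ ≡ 4 (mod 11), so λ ≡ 6.
  x = λ² - 1 - 4 = 36 - 5 ≡ 9; y = λ·(1 - 9) - 3 ≡ 4. → (9, 4)
3A = (9, 4).
Next 3B:
Repeated addition: build up to 3B.
2B: (7, 0) + (7, 0): same x and y₁ ≡ -y₂, so the sum is 𝒪.
3B: 𝒪 + (7, 0) = (7, 0) (identity).
3B = (7, 0).
Finally 3A + 3B:
(9, 4) + (7, 0). λ = (0 - 4)/(7 - 9) ≡ 7/9 mod 11. 9⁻¹ ≡ 5 (mod 11) since 9·5 = 45 ≡ 1, so λ ≡ 2.
  x = λ² - 9 - 7 = 4 - 16 ≡ 10; y = λ·(9 - 10) - 4 ≡ 5. → (10, 5)

(10, 5)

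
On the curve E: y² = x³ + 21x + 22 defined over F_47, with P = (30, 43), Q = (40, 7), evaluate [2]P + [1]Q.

First 2P:
Repeated addition: build up to 2P.
2P: tangent at (30, 43): λ = (3·30² + 21)/(2·43) ≡ 42/39. 39⁻¹ ≡ 41 (mod 47) since 39·41 = 1599 ≡ 1, so λ ≡ 42·41 ≡ 30.
  x = λ² - 30 - 30 = 900 - 60 ≡ 41; y = λ·(30 - 41) - 43 ≡ 3. → (41, 3)
2P = (41, 3).
Finally 2P + Q:
(41, 3) + (40, 7). λ = (7 - 3)/(40 - 41) ≡ 4/46 mod 47. 46⁻¹ ≡ 46 (mod 47) since 46·46 = 2116 ≡ 1, so λ ≡ 43.
  x = λ² - 41 - 40 = 1849 - 81 ≡ 29; y = λ·(41 - 29) - 3 ≡ 43. → (29, 43)

(29, 43)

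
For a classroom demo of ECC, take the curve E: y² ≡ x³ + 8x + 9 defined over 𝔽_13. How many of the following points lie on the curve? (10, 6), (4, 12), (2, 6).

(10, 6): 6² ≡ 10, rhs ≡ 10 → on.
(4, 12): 12² ≡ 1, rhs ≡ 1 → on.
(2, 6): 6² ≡ 10, rhs ≡ 7 → off.

2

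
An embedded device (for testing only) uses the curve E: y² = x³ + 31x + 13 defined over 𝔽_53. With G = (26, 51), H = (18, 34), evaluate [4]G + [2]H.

(17, 10)

First 4G:
Double-and-add on 4 = (100)₂. Start with G = (26, 51) for the leading 1-bit.
double: tangent at (26, 51): λ = (3·26² + 31)/(2·51) ≡ 45/49. 49⁻¹ ≡ 13 (mod 53), so λ ≡ 45·13 ≡ 2.
  x = λ² - 26 - 26 = 4 - 52 ≡ 5; y = λ·(26 - 5) - 51 ≡ 44. → (5, 44)
double: tangent at (5, 44): λ = (3·5² + 31)/(2·44) ≡ 0/35. 35⁻¹ ≡ 50 (mod 53) since 35·50 = 1750 ≡ 1, so λ ≡ 0·50 ≡ 0.
  x = λ² - 5 - 5 = 0 - 10 ≡ 43; y = λ·(5 - 43) - 44 ≡ 9. → (43, 9)
4G = (43, 9).
Next 2H:
Repeated addition: build up to 2H.
2H: tangent at (18, 34): λ = (3·18² + 31)/(2·34) ≡ 49/15. 15⁻¹ ≡ 46 (mod 53), so λ ≡ 49·46 ≡ 28.
  x = λ² - 18 - 18 = 784 - 36 ≡ 6; y = λ·(18 - 6) - 34 ≡ 37. → (6, 37)
2H = (6, 37).
Finally 4G + 2H:
(43, 9) + (6, 37). λ = (37 - 9)/(6 - 43) ≡ 28/16 mod 53. 16⁻¹ ≡ 10 (mod 53) since 16·10 = 160 ≡ 1, so λ ≡ 15.
  x = λ² - 43 - 6 = 225 - 49 ≡ 17; y = λ·(43 - 17) - 9 ≡ 10. → (17, 10)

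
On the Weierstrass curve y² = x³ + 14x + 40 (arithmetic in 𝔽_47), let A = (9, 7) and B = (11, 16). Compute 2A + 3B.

First 2A:
Repeated addition: build up to 2A.
2A: tangent at (9, 7): λ = (3·9² + 14)/(2·7) ≡ 22/14. 14⁻¹ ≡ 37 (mod 47) since 14·37 = 518 ≡ 1, so λ ≡ 22·37 ≡ 15.
  x = λ² - 9 - 9 = 225 - 18 ≡ 19; y = λ·(9 - 19) - 7 ≡ 31. → (19, 31)
2A = (19, 31).
Next 3B:
Repeated addition: build up to 3B.
2B: tangent at (11, 16): λ = (3·11² + 14)/(2·16) ≡ 1/32. 32⁻¹ ≡ 25 (mod 47), so λ ≡ 1·25 ≡ 25.
  x = λ² - 11 - 11 = 625 - 22 ≡ 39; y = λ·(11 - 39) - 16 ≡ 36. → (39, 36)
3B: (39, 36) + (11, 16). λ = (16 - 36)/(11 - 39) ≡ 27/19 mod 47. 19⁻¹ ≡ 5 (mod 47) since 19·5 = 95 ≡ 1, so λ ≡ 41.
  x = λ² - 39 - 11 = 1681 - 50 ≡ 33; y = λ·(39 - 33) - 36 ≡ 22. → (33, 22)
3B = (33, 22).
Finally 2A + 3B:
(19, 31) + (33, 22). λ = (22 - 31)/(33 - 19) ≡ 38/14 mod 47. 14⁻¹ ≡ 37 (mod 47), so λ ≡ 43.
  x = λ² - 19 - 33 = 1849 - 52 ≡ 11; y = λ·(19 - 11) - 31 ≡ 31. → (11, 31)

(11, 31)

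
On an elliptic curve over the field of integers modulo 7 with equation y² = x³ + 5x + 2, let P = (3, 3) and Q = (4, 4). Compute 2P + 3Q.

First 2P:
Repeated addition: build up to 2P.
2P: tangent at (3, 3): λ = (3·3² + 5)/(2·3) ≡ 4/6. 6⁻¹ ≡ 6 (mod 7), so λ ≡ 4·6 ≡ 3.
  x = λ² - 3 - 3 = 9 - 6 ≡ 3; y = λ·(3 - 3) - 3 ≡ 4. → (3, 4)
2P = (3, 4).
Next 3Q:
Repeated addition: build up to 3Q.
2Q: tangent at (4, 4): λ = (3·4² + 5)/(2·4) ≡ 4/1. 1⁻¹ ≡ 1 (mod 7), so λ ≡ 4·1 ≡ 4.
  x = λ² - 4 - 4 = 16 - 8 ≡ 1; y = λ·(4 - 1) - 4 ≡ 1. → (1, 1)
3Q: (1, 1) + (4, 4). λ = (4 - 1)/(4 - 1) ≡ 3/3 mod 7. 3⁻¹ ≡ 5 (mod 7) since 3·5 = 15 ≡ 1, so λ ≡ 1.
  x = λ² - 1 - 4 = 1 - 5 ≡ 3; y = λ·(1 - 3) - 1 ≡ 4. → (3, 4)
3Q = (3, 4).
Finally 2P + 3Q:
tangent at (3, 4): λ = (3·3² + 5)/(2·4) ≡ 4/1. 1⁻¹ ≡ 1 (mod 7), so λ ≡ 4·1 ≡ 4.
  x = λ² - 3 - 3 = 16 - 6 ≡ 3; y = λ·(3 - 3) - 4 ≡ 3. → (3, 3)

(3, 3)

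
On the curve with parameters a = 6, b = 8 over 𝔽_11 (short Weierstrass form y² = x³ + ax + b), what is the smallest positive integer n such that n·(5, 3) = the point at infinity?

9

2P: tangent at (5, 3): λ = (3·5² + 6)/(2·3) ≡ 4/6. 6⁻¹ ≡ 2 (mod 11) since 6·2 = 12 ≡ 1, so λ ≡ 4·2 ≡ 8.
  x = λ² - 5 - 5 = 64 - 10 ≡ 10; y = λ·(5 - 10) - 3 ≡ 1. → (10, 1)
3P: (10, 1) + (5, 3). λ = (3 - 1)/(5 - 10) ≡ 2/6 mod 11. 6⁻¹ ≡ 2 (mod 11) since 6·2 = 12 ≡ 1, so λ ≡ 4.
  x = λ² - 10 - 5 = 16 - 15 ≡ 1; y = λ·(10 - 1) - 1 ≡ 2. → (1, 2)
4P: (1, 2) + (5, 3). λ = (3 - 2)/(5 - 1) ≡ 1/4 mod 11. 4⁻¹ ≡ 3 (mod 11), so λ ≡ 3.
  x = λ² - 1 - 5 = 9 - 6 ≡ 3; y = λ·(1 - 3) - 2 ≡ 3. → (3, 3)
5P: (3, 3) + (5, 3). λ = (3 - 3)/(5 - 3) ≡ 0/2 mod 11. 2⁻¹ ≡ 6 (mod 11), so λ ≡ 0.
  x = λ² - 3 - 5 = 0 - 8 ≡ 3; y = λ·(3 - 3) - 3 ≡ 8. → (3, 8)
6P: (3, 8) + (5, 3). λ = (3 - 8)/(5 - 3) ≡ 6/2 mod 11. 2⁻¹ ≡ 6 (mod 11) since 2·6 = 12 ≡ 1, so λ ≡ 3.
  x = λ² - 3 - 5 = 9 - 8 ≡ 1; y = λ·(3 - 1) - 8 ≡ 9. → (1, 9)
7P: (1, 9) + (5, 3). λ = (3 - 9)/(5 - 1) ≡ 5/4 mod 11. 4⁻¹ ≡ 3 (mod 11) since 4·3 = 12 ≡ 1, so λ ≡ 4.
  x = λ² - 1 - 5 = 16 - 6 ≡ 10; y = λ·(1 - 10) - 9 ≡ 10. → (10, 10)
8P: (10, 10) + (5, 3). λ = (3 - 10)/(5 - 10) ≡ 4/6 mod 11. 6⁻¹ ≡ 2 (mod 11) since 6·2 = 12 ≡ 1, so λ ≡ 8.
  x = λ² - 10 - 5 = 64 - 15 ≡ 5; y = λ·(10 - 5) - 10 ≡ 8. → (5, 8)
9P: (5, 8) + (5, 3): same x and y₁ ≡ -y₂, so the sum is the point at infinity.
9P = the point at infinity, so the order is 9.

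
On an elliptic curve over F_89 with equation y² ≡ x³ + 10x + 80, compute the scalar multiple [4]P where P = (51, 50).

Repeated addition: build up to 4P.
2P: tangent at (51, 50): λ = (3·51² + 10)/(2·50) ≡ 70/11. 11⁻¹ ≡ 81 (mod 89), so λ ≡ 70·81 ≡ 63.
  x = λ² - 51 - 51 = 3969 - 102 ≡ 40; y = λ·(51 - 40) - 50 ≡ 20. → (40, 20)
3P: (40, 20) + (51, 50). λ = (50 - 20)/(51 - 40) ≡ 30/11 mod 89. 11⁻¹ ≡ 81 (mod 89), so λ ≡ 27.
  x = λ² - 40 - 51 = 729 - 91 ≡ 15; y = λ·(40 - 15) - 20 ≡ 32. → (15, 32)
4P: (15, 32) + (51, 50). λ = (50 - 32)/(51 - 15) ≡ 18/36 mod 89. 36⁻¹ ≡ 47 (mod 89), so λ ≡ 45.
  x = λ² - 15 - 51 = 2025 - 66 ≡ 1; y = λ·(15 - 1) - 32 ≡ 64. → (1, 64)

(1, 64)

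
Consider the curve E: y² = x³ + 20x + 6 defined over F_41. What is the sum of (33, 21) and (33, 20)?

O

The two points share x = 33 and their y-coordinates satisfy 21 + 20 ≡ 0 (mod 41), so they are inverses. Their sum is O.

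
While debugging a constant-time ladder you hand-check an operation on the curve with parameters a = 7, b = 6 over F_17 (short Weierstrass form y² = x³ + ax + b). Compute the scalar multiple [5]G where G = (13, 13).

(14, 3)

Double-and-add on 5 = (101)₂. Start with G = (13, 13) for the leading 1-bit.
double: tangent at (13, 13): λ = (3·13² + 7)/(2·13) ≡ 4/9. 9⁻¹ ≡ 2 (mod 17), so λ ≡ 4·2 ≡ 8.
  x = λ² - 13 - 13 = 64 - 26 ≡ 4; y = λ·(13 - 4) - 13 ≡ 8. → (4, 8)
double: tangent at (4, 8): λ = (3·4² + 7)/(2·8) ≡ 4/16. 16⁻¹ ≡ 16 (mod 17), so λ ≡ 4·16 ≡ 13.
  x = λ² - 4 - 4 = 169 - 8 ≡ 8; y = λ·(4 - 8) - 8 ≡ 8. → (8, 8)
add G: (8, 8) + (13, 13). λ = (13 - 8)/(13 - 8) ≡ 5/5 mod 17. 5⁻¹ ≡ 7 (mod 17) since 5·7 = 35 ≡ 1, so λ ≡ 1.
  x = λ² - 8 - 13 = 1 - 21 ≡ 14; y = λ·(8 - 14) - 8 ≡ 3. → (14, 3)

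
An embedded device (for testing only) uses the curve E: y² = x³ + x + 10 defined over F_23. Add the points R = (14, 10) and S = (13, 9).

(20, 7)

(14, 10) + (13, 9). λ = (9 - 10)/(13 - 14) ≡ 22/22 mod 23. 22⁻¹ ≡ 22 (mod 23), so λ ≡ 1.
  x = λ² - 14 - 13 = 1 - 27 ≡ 20; y = λ·(14 - 20) - 10 ≡ 7. → (20, 7)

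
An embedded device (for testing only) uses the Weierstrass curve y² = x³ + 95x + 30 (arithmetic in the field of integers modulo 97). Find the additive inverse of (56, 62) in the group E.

-(56, 62) = (56, -62 mod 97) = (56, 35).

(56, 35)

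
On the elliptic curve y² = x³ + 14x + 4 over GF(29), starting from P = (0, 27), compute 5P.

Double-and-add on 5 = (101)₂. Start with P = (0, 27) for the leading 1-bit.
double: tangent at (0, 27): λ = (3·0² + 14)/(2·27) ≡ 14/25. 25⁻¹ ≡ 7 (mod 29), so λ ≡ 14·7 ≡ 11.
  x = λ² - 0 - 0 = 121 - 0 ≡ 5; y = λ·(0 - 5) - 27 ≡ 5. → (5, 5)
double: tangent at (5, 5): λ = (3·5² + 14)/(2·5) ≡ 2/10. 10⁻¹ ≡ 3 (mod 29), so λ ≡ 2·3 ≡ 6.
  x = λ² - 5 - 5 = 36 - 10 ≡ 26; y = λ·(5 - 26) - 5 ≡ 14. → (26, 14)
add P: (26, 14) + (0, 27). λ = (27 - 14)/(0 - 26) ≡ 13/3 mod 29. 3⁻¹ ≡ 10 (mod 29), so λ ≡ 14.
  x = λ² - 26 - 0 = 196 - 26 ≡ 25; y = λ·(26 - 25) - 14 ≡ 0. → (25, 0)

(25, 0)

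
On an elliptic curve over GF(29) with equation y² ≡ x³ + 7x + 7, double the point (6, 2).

(8, 13)

tangent at (6, 2): λ = (3·6² + 7)/(2·2) ≡ 28/4. 4⁻¹ ≡ 22 (mod 29), so λ ≡ 28·22 ≡ 7.
  x = λ² - 6 - 6 = 49 - 12 ≡ 8; y = λ·(6 - 8) - 2 ≡ 13. → (8, 13)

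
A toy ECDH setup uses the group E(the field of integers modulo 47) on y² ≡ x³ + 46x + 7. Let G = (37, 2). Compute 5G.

Double-and-add on 5 = (101)₂. Start with G = (37, 2) for the leading 1-bit.
double: tangent at (37, 2): λ = (3·37² + 46)/(2·2) ≡ 17/4. 4⁻¹ ≡ 12 (mod 47) since 4·12 = 48 ≡ 1, so λ ≡ 17·12 ≡ 16.
  x = λ² - 37 - 37 = 256 - 74 ≡ 41; y = λ·(37 - 41) - 2 ≡ 28. → (41, 28)
double: tangent at (41, 28): λ = (3·41² + 46)/(2·28) ≡ 13/9. 9⁻¹ ≡ 21 (mod 47), so λ ≡ 13·21 ≡ 38.
  x = λ² - 41 - 41 = 1444 - 82 ≡ 46; y = λ·(41 - 46) - 28 ≡ 17. → (46, 17)
add G: (46, 17) + (37, 2). λ = (2 - 17)/(37 - 46) ≡ 32/38 mod 47. 38⁻¹ ≡ 26 (mod 47) since 38·26 = 988 ≡ 1, so λ ≡ 33.
  x = λ² - 46 - 37 = 1089 - 83 ≡ 19; y = λ·(46 - 19) - 17 ≡ 28. → (19, 28)

(19, 28)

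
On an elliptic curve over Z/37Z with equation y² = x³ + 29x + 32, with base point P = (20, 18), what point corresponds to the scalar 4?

Repeated addition: build up to 4P.
2P: tangent at (20, 18): λ = (3·20² + 29)/(2·18) ≡ 8/36. 36⁻¹ ≡ 36 (mod 37), so λ ≡ 8·36 ≡ 29.
  x = λ² - 20 - 20 = 841 - 40 ≡ 24; y = λ·(20 - 24) - 18 ≡ 14. → (24, 14)
3P: (24, 14) + (20, 18). λ = (18 - 14)/(20 - 24) ≡ 4/33 mod 37. 33⁻¹ ≡ 9 (mod 37), so λ ≡ 36.
  x = λ² - 24 - 20 = 1296 - 44 ≡ 31; y = λ·(24 - 31) - 14 ≡ 30. → (31, 30)
4P: (31, 30) + (20, 18). λ = (18 - 30)/(20 - 31) ≡ 25/26 mod 37. 26⁻¹ ≡ 10 (mod 37), so λ ≡ 28.
  x = λ² - 31 - 20 = 784 - 51 ≡ 30; y = λ·(31 - 30) - 30 ≡ 35. → (30, 35)

(30, 35)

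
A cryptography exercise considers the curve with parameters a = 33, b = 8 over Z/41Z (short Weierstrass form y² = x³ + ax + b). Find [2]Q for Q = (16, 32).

tangent at (16, 32): λ = (3·16² + 33)/(2·32) ≡ 22/23. 23⁻¹ ≡ 25 (mod 41), so λ ≡ 22·25 ≡ 17.
  x = λ² - 16 - 16 = 289 - 32 ≡ 11; y = λ·(16 - 11) - 32 ≡ 12. → (11, 12)

(11, 12)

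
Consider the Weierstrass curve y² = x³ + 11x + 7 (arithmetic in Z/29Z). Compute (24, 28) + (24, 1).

The two points share x = 24 and their y-coordinates satisfy 28 + 1 ≡ 0 (mod 29), so they are inverses. Their sum is ∞.

O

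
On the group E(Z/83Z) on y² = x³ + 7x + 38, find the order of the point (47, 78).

9

2P: tangent at (47, 78): λ = (3·47² + 7)/(2·78) ≡ 77/73. 73⁻¹ ≡ 58 (mod 83), so λ ≡ 77·58 ≡ 67.
  x = λ² - 47 - 47 = 4489 - 94 ≡ 79; y = λ·(47 - 79) - 78 ≡ 19. → (79, 19)
3P: (79, 19) + (47, 78). λ = (78 - 19)/(47 - 79) ≡ 59/51 mod 83. 51⁻¹ ≡ 70 (mod 83) since 51·70 = 3570 ≡ 1, so λ ≡ 63.
  x = λ² - 79 - 47 = 3969 - 126 ≡ 25; y = λ·(79 - 25) - 19 ≡ 63. → (25, 63)
4P: (25, 63) + (47, 78). λ = (78 - 63)/(47 - 25) ≡ 15/22 mod 83. 22⁻¹ ≡ 34 (mod 83), so λ ≡ 12.
  x = λ² - 25 - 47 = 144 - 72 ≡ 72; y = λ·(25 - 72) - 63 ≡ 37. → (72, 37)
5P: (72, 37) + (47, 78). λ = (78 - 37)/(47 - 72) ≡ 41/58 mod 83. 58⁻¹ ≡ 73 (mod 83), so λ ≡ 5.
  x = λ² - 72 - 47 = 25 - 119 ≡ 72; y = λ·(72 - 72) - 37 ≡ 46. → (72, 46)
6P: (72, 46) + (47, 78). λ = (78 - 46)/(47 - 72) ≡ 32/58 mod 83. 58⁻¹ ≡ 73 (mod 83), so λ ≡ 12.
  x = λ² - 72 - 47 = 144 - 119 ≡ 25; y = λ·(72 - 25) - 46 ≡ 20. → (25, 20)
7P: (25, 20) + (47, 78). λ = (78 - 20)/(47 - 25) ≡ 58/22 mod 83. 22⁻¹ ≡ 34 (mod 83), so λ ≡ 63.
  x = λ² - 25 - 47 = 3969 - 72 ≡ 79; y = λ·(25 - 79) - 20 ≡ 64. → (79, 64)
8P: (79, 64) + (47, 78). λ = (78 - 64)/(47 - 79) ≡ 14/51 mod 83. 51⁻¹ ≡ 70 (mod 83), so λ ≡ 67.
  x = λ² - 79 - 47 = 4489 - 126 ≡ 47; y = λ·(79 - 47) - 64 ≡ 5. → (47, 5)
9P: (47, 5) + (47, 78): same x and y₁ ≡ -y₂, so the sum is the point at infinity.
9P = the point at infinity, so the order is 9.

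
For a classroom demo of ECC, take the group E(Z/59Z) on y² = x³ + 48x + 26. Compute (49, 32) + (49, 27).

O

The two points share x = 49 and their y-coordinates satisfy 32 + 27 ≡ 0 (mod 59), so they are inverses. Their sum is O.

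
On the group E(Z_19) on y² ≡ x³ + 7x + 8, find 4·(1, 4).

Write Q = (1, 4).
Double-and-add on 4 = (100)₂. Start with Q = (1, 4) for the leading 1-bit.
double: tangent at (1, 4): λ = (3·1² + 7)/(2·4) ≡ 10/8. 8⁻¹ ≡ 12 (mod 19), so λ ≡ 10·12 ≡ 6.
  x = λ² - 1 - 1 = 36 - 2 ≡ 15; y = λ·(1 - 15) - 4 ≡ 7. → (15, 7)
double: tangent at (15, 7): λ = (3·15² + 7)/(2·7) ≡ 17/14. 14⁻¹ ≡ 15 (mod 19), so λ ≡ 17·15 ≡ 8.
  x = λ² - 15 - 15 = 64 - 30 ≡ 15; y = λ·(15 - 15) - 7 ≡ 12. → (15, 12)

(15, 12)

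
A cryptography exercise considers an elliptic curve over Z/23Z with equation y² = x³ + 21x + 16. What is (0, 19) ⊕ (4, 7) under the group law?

(0, 19) + (4, 7). λ = (7 - 19)/(4 - 0) ≡ 11/4 mod 23. 4⁻¹ ≡ 6 (mod 23), so λ ≡ 20.
  x = λ² - 0 - 4 = 400 - 4 ≡ 5; y = λ·(0 - 5) - 19 ≡ 19. → (5, 19)

(5, 19)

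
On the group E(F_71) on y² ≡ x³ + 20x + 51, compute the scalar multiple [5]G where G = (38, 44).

(31, 43)

Double-and-add on 5 = (101)₂. Start with G = (38, 44) for the leading 1-bit.
double: tangent at (38, 44): λ = (3·38² + 20)/(2·44) ≡ 21/17. 17⁻¹ ≡ 46 (mod 71) since 17·46 = 782 ≡ 1, so λ ≡ 21·46 ≡ 43.
  x = λ² - 38 - 38 = 1849 - 76 ≡ 69; y = λ·(38 - 69) - 44 ≡ 43. → (69, 43)
double: tangent at (69, 43): λ = (3·69² + 20)/(2·43) ≡ 32/15. 15⁻¹ ≡ 19 (mod 71), so λ ≡ 32·19 ≡ 40.
  x = λ² - 69 - 69 = 1600 - 138 ≡ 42; y = λ·(69 - 42) - 43 ≡ 43. → (42, 43)
add G: (42, 43) + (38, 44). λ = (44 - 43)/(38 - 42) ≡ 1/67 mod 71. 67⁻¹ ≡ 53 (mod 71), so λ ≡ 53.
  x = λ² - 42 - 38 = 2809 - 80 ≡ 31; y = λ·(42 - 31) - 43 ≡ 43. → (31, 43)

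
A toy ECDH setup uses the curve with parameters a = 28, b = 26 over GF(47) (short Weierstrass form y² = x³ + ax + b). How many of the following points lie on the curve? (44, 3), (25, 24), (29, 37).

1

(44, 3): 3² ≡ 9, rhs ≡ 9 → on.
(25, 24): 24² ≡ 12, rhs ≡ 42 → off.
(29, 37): 37² ≡ 6, rhs ≡ 35 → off.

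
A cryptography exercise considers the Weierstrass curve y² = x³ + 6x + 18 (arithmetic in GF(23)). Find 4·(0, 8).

(5, 9)

Write Q = (0, 8).
Repeated addition: build up to 4Q.
2Q: tangent at (0, 8): λ = (3·0² + 6)/(2·8) ≡ 6/16. 16⁻¹ ≡ 13 (mod 23), so λ ≡ 6·13 ≡ 9.
  x = λ² - 0 - 0 = 81 - 0 ≡ 12; y = λ·(0 - 12) - 8 ≡ 22. → (12, 22)
3Q: (12, 22) + (0, 8). λ = (8 - 22)/(0 - 12) ≡ 9/11 mod 23. 11⁻¹ ≡ 21 (mod 23), so λ ≡ 5.
  x = λ² - 12 - 0 = 25 - 12 ≡ 13; y = λ·(12 - 13) - 22 ≡ 19. → (13, 19)
4Q: (13, 19) + (0, 8). λ = (8 - 19)/(0 - 13) ≡ 12/10 mod 23. 10⁻¹ ≡ 7 (mod 23) since 10·7 = 70 ≡ 1, so λ ≡ 15.
  x = λ² - 13 - 0 = 225 - 13 ≡ 5; y = λ·(13 - 5) - 19 ≡ 9. → (5, 9)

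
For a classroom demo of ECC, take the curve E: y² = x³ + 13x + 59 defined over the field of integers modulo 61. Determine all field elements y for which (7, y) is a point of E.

x³ + 13x + 59 = 493 ≡ 5 (mod 61).
Square roots of 5 mod 61: 26 and 35 (since 26² = 676 ≡ 5).

26, 35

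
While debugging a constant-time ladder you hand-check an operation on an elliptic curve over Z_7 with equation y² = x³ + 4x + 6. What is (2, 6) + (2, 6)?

(4, 3)

tangent at (2, 6): λ = (3·2² + 4)/(2·6) ≡ 2/5. 5⁻¹ ≡ 3 (mod 7), so λ ≡ 2·3 ≡ 6.
  x = λ² - 2 - 2 = 36 - 4 ≡ 4; y = λ·(2 - 4) - 6 ≡ 3. → (4, 3)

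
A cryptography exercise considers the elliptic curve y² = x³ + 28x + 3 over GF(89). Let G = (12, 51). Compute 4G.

Double-and-add on 4 = (100)₂. Start with G = (12, 51) for the leading 1-bit.
double: tangent at (12, 51): λ = (3·12² + 28)/(2·51) ≡ 15/13. 13⁻¹ ≡ 48 (mod 89), so λ ≡ 15·48 ≡ 8.
  x = λ² - 12 - 12 = 64 - 24 ≡ 40; y = λ·(12 - 40) - 51 ≡ 81. → (40, 81)
double: tangent at (40, 81): λ = (3·40² + 28)/(2·81) ≡ 22/73. 73⁻¹ ≡ 50 (mod 89), so λ ≡ 22·50 ≡ 32.
  x = λ² - 40 - 40 = 1024 - 80 ≡ 54; y = λ·(40 - 54) - 81 ≡ 5. → (54, 5)

(54, 5)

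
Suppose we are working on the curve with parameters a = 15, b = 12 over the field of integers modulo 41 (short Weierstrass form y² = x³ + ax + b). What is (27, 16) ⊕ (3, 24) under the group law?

(27, 16) + (3, 24). λ = (24 - 16)/(3 - 27) ≡ 8/17 mod 41. 17⁻¹ ≡ 29 (mod 41) since 17·29 = 493 ≡ 1, so λ ≡ 27.
  x = λ² - 27 - 3 = 729 - 30 ≡ 2; y = λ·(27 - 2) - 16 ≡ 3. → (2, 3)

(2, 3)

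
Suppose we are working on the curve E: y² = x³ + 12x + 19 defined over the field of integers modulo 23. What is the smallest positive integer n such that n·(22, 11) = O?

2P: tangent at (22, 11): λ = (3·22² + 12)/(2·11) ≡ 15/22. 22⁻¹ ≡ 22 (mod 23), so λ ≡ 15·22 ≡ 8.
  x = λ² - 22 - 22 = 64 - 44 ≡ 20; y = λ·(22 - 20) - 11 ≡ 5. → (20, 5)
3P: (20, 5) + (22, 11). λ = (11 - 5)/(22 - 20) ≡ 6/2 mod 23. 2⁻¹ ≡ 12 (mod 23), so λ ≡ 3.
  x = λ² - 20 - 22 = 9 - 42 ≡ 13; y = λ·(20 - 13) - 5 ≡ 16. → (13, 16)
4P: (13, 16) + (22, 11). λ = (11 - 16)/(22 - 13) ≡ 18/9 mod 23. 9⁻¹ ≡ 18 (mod 23), so λ ≡ 2.
  x = λ² - 13 - 22 = 4 - 35 ≡ 15; y = λ·(13 - 15) - 16 ≡ 3. → (15, 3)
5P: (15, 3) + (22, 11). λ = (11 - 3)/(22 - 15) ≡ 8/7 mod 23. 7⁻¹ ≡ 10 (mod 23) since 7·10 = 70 ≡ 1, so λ ≡ 11.
  x = λ² - 15 - 22 = 121 - 37 ≡ 15; y = λ·(15 - 15) - 3 ≡ 20. → (15, 20)
6P: (15, 20) + (22, 11). λ = (11 - 20)/(22 - 15) ≡ 14/7 mod 23. 7⁻¹ ≡ 10 (mod 23), so λ ≡ 2.
  x = λ² - 15 - 22 = 4 - 37 ≡ 13; y = λ·(15 - 13) - 20 ≡ 7. → (13, 7)
7P: (13, 7) + (22, 11). λ = (11 - 7)/(22 - 13) ≡ 4/9 mod 23. 9⁻¹ ≡ 18 (mod 23) since 9·18 = 162 ≡ 1, so λ ≡ 3.
  x = λ² - 13 - 22 = 9 - 35 ≡ 20; y = λ·(13 - 20) - 7 ≡ 18. → (20, 18)
8P: (20, 18) + (22, 11). λ = (11 - 18)/(22 - 20) ≡ 16/2 mod 23. 2⁻¹ ≡ 12 (mod 23) since 2·12 = 24 ≡ 1, so λ ≡ 8.
  x = λ² - 20 - 22 = 64 - 42 ≡ 22; y = λ·(20 - 22) - 18 ≡ 12. → (22, 12)
9P: (22, 12) + (22, 11): same x and y₁ ≡ -y₂, so the sum is O.
9P = O, so the order is 9.

9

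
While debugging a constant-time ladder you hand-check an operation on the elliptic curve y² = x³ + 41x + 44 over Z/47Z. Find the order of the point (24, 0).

2

2P: (24, 0) + (24, 0): same x and y₁ ≡ -y₂, so the sum is ∞.
2P = ∞, so the order is 2.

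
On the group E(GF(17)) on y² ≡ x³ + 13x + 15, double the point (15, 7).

(13, 16)

tangent at (15, 7): λ = (3·15² + 13)/(2·7) ≡ 8/14. 14⁻¹ ≡ 11 (mod 17) since 14·11 = 154 ≡ 1, so λ ≡ 8·11 ≡ 3.
  x = λ² - 15 - 15 = 9 - 30 ≡ 13; y = λ·(15 - 13) - 7 ≡ 16. → (13, 16)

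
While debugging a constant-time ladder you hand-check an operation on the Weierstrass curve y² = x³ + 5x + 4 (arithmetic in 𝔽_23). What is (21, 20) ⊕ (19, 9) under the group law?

(19, 14)

(21, 20) + (19, 9). λ = (9 - 20)/(19 - 21) ≡ 12/21 mod 23. 21⁻¹ ≡ 11 (mod 23) since 21·11 = 231 ≡ 1, so λ ≡ 17.
  x = λ² - 21 - 19 = 289 - 40 ≡ 19; y = λ·(21 - 19) - 20 ≡ 14. → (19, 14)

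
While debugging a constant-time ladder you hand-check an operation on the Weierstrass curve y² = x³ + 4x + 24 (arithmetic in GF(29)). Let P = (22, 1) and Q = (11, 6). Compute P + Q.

(22, 1) + (11, 6). λ = (6 - 1)/(11 - 22) ≡ 5/18 mod 29. 18⁻¹ ≡ 21 (mod 29) since 18·21 = 378 ≡ 1, so λ ≡ 18.
  x = λ² - 22 - 11 = 324 - 33 ≡ 1; y = λ·(22 - 1) - 1 ≡ 0. → (1, 0)

(1, 0)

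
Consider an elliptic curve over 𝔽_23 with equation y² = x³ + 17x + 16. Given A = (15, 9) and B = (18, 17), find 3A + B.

First 3A:
Repeated addition: build up to 3A.
2A: tangent at (15, 9): λ = (3·15² + 17)/(2·9) ≡ 2/18. 18⁻¹ ≡ 9 (mod 23) since 18·9 = 162 ≡ 1, so λ ≡ 2·9 ≡ 18.
  x = λ² - 15 - 15 = 324 - 30 ≡ 18; y = λ·(15 - 18) - 9 ≡ 6. → (18, 6)
3A: (18, 6) + (15, 9). λ = (9 - 6)/(15 - 18) ≡ 3/20 mod 23. 20⁻¹ ≡ 15 (mod 23) since 20·15 = 300 ≡ 1, so λ ≡ 22.
  x = λ² - 18 - 15 = 484 - 33 ≡ 14; y = λ·(18 - 14) - 6 ≡ 13. → (14, 13)
3A = (14, 13).
Finally 3A + B:
(14, 13) + (18, 17). λ = (17 - 13)/(18 - 14) ≡ 4/4 mod 23. 4⁻¹ ≡ 6 (mod 23), so λ ≡ 1.
  x = λ² - 14 - 18 = 1 - 32 ≡ 15; y = λ·(14 - 15) - 13 ≡ 9. → (15, 9)

(15, 9)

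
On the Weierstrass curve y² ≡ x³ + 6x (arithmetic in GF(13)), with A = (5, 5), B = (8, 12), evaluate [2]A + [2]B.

(9, 4)

First 2A:
Repeated addition: build up to 2A.
2A: tangent at (5, 5): λ = (3·5² + 6)/(2·5) ≡ 3/10. 10⁻¹ ≡ 4 (mod 13), so λ ≡ 3·4 ≡ 12.
  x = λ² - 5 - 5 = 144 - 10 ≡ 4; y = λ·(5 - 4) - 5 ≡ 7. → (4, 7)
2A = (4, 7).
Next 2B:
Repeated addition: build up to 2B.
2B: tangent at (8, 12): λ = (3·8² + 6)/(2·12) ≡ 3/11. 11⁻¹ ≡ 6 (mod 13), so λ ≡ 3·6 ≡ 5.
  x = λ² - 8 - 8 = 25 - 16 ≡ 9; y = λ·(8 - 9) - 12 ≡ 9. → (9, 9)
2B = (9, 9).
Finally 2A + 2B:
(4, 7) + (9, 9). λ = (9 - 7)/(9 - 4) ≡ 2/5 mod 13. 5⁻¹ ≡ 8 (mod 13), so λ ≡ 3.
  x = λ² - 4 - 9 = 9 - 13 ≡ 9; y = λ·(4 - 9) - 7 ≡ 4. → (9, 4)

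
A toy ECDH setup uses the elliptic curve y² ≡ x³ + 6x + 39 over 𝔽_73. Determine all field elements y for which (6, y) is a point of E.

27, 46

x³ + 6x + 39 = 291 ≡ 72 (mod 73).
Square roots of 72 mod 73: 27 and 46 (since 27² = 729 ≡ 72).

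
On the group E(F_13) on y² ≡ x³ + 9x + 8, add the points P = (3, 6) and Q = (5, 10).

(3, 6) + (5, 10). λ = (10 - 6)/(5 - 3) ≡ 4/2 mod 13. 2⁻¹ ≡ 7 (mod 13), so λ ≡ 2.
  x = λ² - 3 - 5 = 4 - 8 ≡ 9; y = λ·(3 - 9) - 6 ≡ 8. → (9, 8)

(9, 8)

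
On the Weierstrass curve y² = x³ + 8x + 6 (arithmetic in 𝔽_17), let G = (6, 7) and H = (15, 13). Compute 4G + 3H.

First 4G:
Double-and-add on 4 = (100)₂. Start with G = (6, 7) for the leading 1-bit.
double: tangent at (6, 7): λ = (3·6² + 8)/(2·7) ≡ 14/14. 14⁻¹ ≡ 11 (mod 17) since 14·11 = 154 ≡ 1, so λ ≡ 14·11 ≡ 1.
  x = λ² - 6 - 6 = 1 - 12 ≡ 6; y = λ·(6 - 6) - 7 ≡ 10. → (6, 10)
double: tangent at (6, 10): λ = (3·6² + 8)/(2·10) ≡ 14/3. 3⁻¹ ≡ 6 (mod 17), so λ ≡ 14·6 ≡ 16.
  x = λ² - 6 - 6 = 256 - 12 ≡ 6; y = λ·(6 - 6) - 10 ≡ 7. → (6, 7)
4G = (6, 7).
Next 3H:
Repeated addition: build up to 3H.
2H: tangent at (15, 13): λ = (3·15² + 8)/(2·13) ≡ 3/9. 9⁻¹ ≡ 2 (mod 17), so λ ≡ 3·2 ≡ 6.
  x = λ² - 15 - 15 = 36 - 30 ≡ 6; y = λ·(15 - 6) - 13 ≡ 7. → (6, 7)
3H: (6, 7) + (15, 13). λ = (13 - 7)/(15 - 6) ≡ 6/9 mod 17. 9⁻¹ ≡ 2 (mod 17), so λ ≡ 12.
  x = λ² - 6 - 15 = 144 - 21 ≡ 4; y = λ·(6 - 4) - 7 ≡ 0. → (4, 0)
3H = (4, 0).
Finally 4G + 3H:
(6, 7) + (4, 0). λ = (0 - 7)/(4 - 6) ≡ 10/15 mod 17. 15⁻¹ ≡ 8 (mod 17) since 15·8 = 120 ≡ 1, so λ ≡ 12.
  x = λ² - 6 - 4 = 144 - 10 ≡ 15; y = λ·(6 - 15) - 7 ≡ 4. → (15, 4)

(15, 4)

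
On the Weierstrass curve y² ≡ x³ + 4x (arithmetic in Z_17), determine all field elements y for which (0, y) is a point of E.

0

x³ + 4x + 0 = 0 ≡ 0 (mod 17).
Only y = 0 satisfies y² ≡ 0.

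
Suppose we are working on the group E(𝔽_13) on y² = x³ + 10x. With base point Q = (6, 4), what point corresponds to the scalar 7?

Repeated addition: build up to 7Q.
2Q: tangent at (6, 4): λ = (3·6² + 10)/(2·4) ≡ 1/8. 8⁻¹ ≡ 5 (mod 13), so λ ≡ 1·5 ≡ 5.
  x = λ² - 6 - 6 = 25 - 12 ≡ 0; y = λ·(6 - 0) - 4 ≡ 0. → (0, 0)
3Q: (0, 0) + (6, 4). λ = (4 - 0)/(6 - 0) ≡ 4/6 mod 13. 6⁻¹ ≡ 11 (mod 13), so λ ≡ 5.
  x = λ² - 0 - 6 = 25 - 6 ≡ 6; y = λ·(0 - 6) - 0 ≡ 9. → (6, 9)
4Q: (6, 9) + (6, 4): same x and y₁ ≡ -y₂, so the sum is O.
5Q: O + (6, 4) = (6, 4) (identity).
6Q: tangent at (6, 4): λ = (3·6² + 10)/(2·4) ≡ 1/8. 8⁻¹ ≡ 5 (mod 13) since 8·5 = 40 ≡ 1, so λ ≡ 1·5 ≡ 5.
  x = λ² - 6 - 6 = 25 - 12 ≡ 0; y = λ·(6 - 0) - 4 ≡ 0. → (0, 0)
7Q: (0, 0) + (6, 4). λ = (4 - 0)/(6 - 0) ≡ 4/6 mod 13. 6⁻¹ ≡ 11 (mod 13), so λ ≡ 5.
  x = λ² - 0 - 6 = 25 - 6 ≡ 6; y = λ·(0 - 6) - 0 ≡ 9. → (6, 9)

(6, 9)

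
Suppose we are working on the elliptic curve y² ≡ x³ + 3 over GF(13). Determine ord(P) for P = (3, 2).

3

2P: tangent at (3, 2): λ = (3·3² + 0)/(2·2) ≡ 1/4. 4⁻¹ ≡ 10 (mod 13) since 4·10 = 40 ≡ 1, so λ ≡ 1·10 ≡ 10.
  x = λ² - 3 - 3 = 100 - 6 ≡ 3; y = λ·(3 - 3) - 2 ≡ 11. → (3, 11)
3P: (3, 11) + (3, 2): same x and y₁ ≡ -y₂, so the sum is O.
3P = O, so the order is 3.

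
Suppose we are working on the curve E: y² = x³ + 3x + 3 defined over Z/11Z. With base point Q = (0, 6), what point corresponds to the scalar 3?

(0, 5)

Repeated addition: build up to 3Q.
2Q: tangent at (0, 6): λ = (3·0² + 3)/(2·6) ≡ 3/1. 1⁻¹ ≡ 1 (mod 11), so λ ≡ 3·1 ≡ 3.
  x = λ² - 0 - 0 = 9 - 0 ≡ 9; y = λ·(0 - 9) - 6 ≡ 0. → (9, 0)
3Q: (9, 0) + (0, 6). λ = (6 - 0)/(0 - 9) ≡ 6/2 mod 11. 2⁻¹ ≡ 6 (mod 11) since 2·6 = 12 ≡ 1, so λ ≡ 3.
  x = λ² - 9 - 0 = 9 - 9 ≡ 0; y = λ·(9 - 0) - 0 ≡ 5. → (0, 5)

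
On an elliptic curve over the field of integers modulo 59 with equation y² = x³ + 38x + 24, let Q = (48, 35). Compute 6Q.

Repeated addition: build up to 6Q.
2Q: tangent at (48, 35): λ = (3·48² + 38)/(2·35) ≡ 47/11. 11⁻¹ ≡ 43 (mod 59), so λ ≡ 47·43 ≡ 15.
  x = λ² - 48 - 48 = 225 - 96 ≡ 11; y = λ·(48 - 11) - 35 ≡ 48. → (11, 48)
3Q: (11, 48) + (48, 35). λ = (35 - 48)/(48 - 11) ≡ 46/37 mod 59. 37⁻¹ ≡ 8 (mod 59) since 37·8 = 296 ≡ 1, so λ ≡ 14.
  x = λ² - 11 - 48 = 196 - 59 ≡ 19; y = λ·(11 - 19) - 48 ≡ 17. → (19, 17)
4Q: (19, 17) + (48, 35). λ = (35 - 17)/(48 - 19) ≡ 18/29 mod 59. 29⁻¹ ≡ 57 (mod 59), so λ ≡ 23.
  x = λ² - 19 - 48 = 529 - 67 ≡ 49; y = λ·(19 - 49) - 17 ≡ 1. → (49, 1)
5Q: (49, 1) + (48, 35). λ = (35 - 1)/(48 - 49) ≡ 34/58 mod 59. 58⁻¹ ≡ 58 (mod 59), so λ ≡ 25.
  x = λ² - 49 - 48 = 625 - 97 ≡ 56; y = λ·(49 - 56) - 1 ≡ 1. → (56, 1)
6Q: (56, 1) + (48, 35). λ = (35 - 1)/(48 - 56) ≡ 34/51 mod 59. 51⁻¹ ≡ 22 (mod 59) since 51·22 = 1122 ≡ 1, so λ ≡ 40.
  x = λ² - 56 - 48 = 1600 - 104 ≡ 21; y = λ·(56 - 21) - 1 ≡ 42. → (21, 42)

(21, 42)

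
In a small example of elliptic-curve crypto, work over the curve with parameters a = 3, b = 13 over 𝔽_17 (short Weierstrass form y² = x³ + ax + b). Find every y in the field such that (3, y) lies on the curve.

x³ + 3x + 13 = 49 ≡ 15 (mod 17).
Square roots of 15 mod 17: 7 and 10 (since 7² = 49 ≡ 15).

7, 10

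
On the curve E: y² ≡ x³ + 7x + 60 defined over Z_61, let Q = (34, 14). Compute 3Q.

Repeated addition: build up to 3Q.
2Q: tangent at (34, 14): λ = (3·34² + 7)/(2·14) ≡ 59/28. 28⁻¹ ≡ 24 (mod 61) since 28·24 = 672 ≡ 1, so λ ≡ 59·24 ≡ 13.
  x = λ² - 34 - 34 = 169 - 68 ≡ 40; y = λ·(34 - 40) - 14 ≡ 30. → (40, 30)
3Q: (40, 30) + (34, 14). λ = (14 - 30)/(34 - 40) ≡ 45/55 mod 61. 55⁻¹ ≡ 10 (mod 61) since 55·10 = 550 ≡ 1, so λ ≡ 23.
  x = λ² - 40 - 34 = 529 - 74 ≡ 28; y = λ·(40 - 28) - 30 ≡ 2. → (28, 2)

(28, 2)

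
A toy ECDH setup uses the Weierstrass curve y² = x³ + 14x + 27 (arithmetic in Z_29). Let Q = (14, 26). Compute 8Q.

(1, 10)

Double-and-add on 8 = (1000)₂. Start with Q = (14, 26) for the leading 1-bit.
double: tangent at (14, 26): λ = (3·14² + 14)/(2·26) ≡ 22/23. 23⁻¹ ≡ 24 (mod 29), so λ ≡ 22·24 ≡ 6.
  x = λ² - 14 - 14 = 36 - 28 ≡ 8; y = λ·(14 - 8) - 26 ≡ 10. → (8, 10)
double: tangent at (8, 10): λ = (3·8² + 14)/(2·10) ≡ 3/20. 20⁻¹ ≡ 16 (mod 29), so λ ≡ 3·16 ≡ 19.
  x = λ² - 8 - 8 = 361 - 16 ≡ 26; y = λ·(8 - 26) - 10 ≡ 25. → (26, 25)
double: tangent at (26, 25): λ = (3·26² + 14)/(2·25) ≡ 12/21. 21⁻¹ ≡ 18 (mod 29), so λ ≡ 12·18 ≡ 13.
  x = λ² - 26 - 26 = 169 - 52 ≡ 1; y = λ·(26 - 1) - 25 ≡ 10. → (1, 10)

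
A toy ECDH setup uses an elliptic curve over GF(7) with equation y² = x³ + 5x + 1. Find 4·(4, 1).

(5, 2)

Write Q = (4, 1).
Repeated addition: build up to 4Q.
2Q: tangent at (4, 1): λ = (3·4² + 5)/(2·1) ≡ 4/2. 2⁻¹ ≡ 4 (mod 7) since 2·4 = 8 ≡ 1, so λ ≡ 4·4 ≡ 2.
  x = λ² - 4 - 4 = 4 - 8 ≡ 3; y = λ·(4 - 3) - 1 ≡ 1. → (3, 1)
3Q: (3, 1) + (4, 1). λ = (1 - 1)/(4 - 3) ≡ 0/1 mod 7. 1⁻¹ ≡ 1 (mod 7), so λ ≡ 0.
  x = λ² - 3 - 4 = 0 - 7 ≡ 0; y = λ·(3 - 0) - 1 ≡ 6. → (0, 6)
4Q: (0, 6) + (4, 1). λ = (1 - 6)/(4 - 0) ≡ 2/4 mod 7. 4⁻¹ ≡ 2 (mod 7), so λ ≡ 4.
  x = λ² - 0 - 4 = 16 - 4 ≡ 5; y = λ·(0 - 5) - 6 ≡ 2. → (5, 2)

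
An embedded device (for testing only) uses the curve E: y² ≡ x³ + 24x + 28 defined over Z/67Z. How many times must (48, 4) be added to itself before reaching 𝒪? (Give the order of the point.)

2P: tangent at (48, 4): λ = (3·48² + 24)/(2·4) ≡ 35/8. 8⁻¹ ≡ 42 (mod 67), so λ ≡ 35·42 ≡ 63.
  x = λ² - 48 - 48 = 3969 - 96 ≡ 54; y = λ·(48 - 54) - 4 ≡ 20. → (54, 20)
3P: (54, 20) + (48, 4). λ = (4 - 20)/(48 - 54) ≡ 51/61 mod 67. 61⁻¹ ≡ 11 (mod 67) since 61·11 = 671 ≡ 1, so λ ≡ 25.
  x = λ² - 54 - 48 = 625 - 102 ≡ 54; y = λ·(54 - 54) - 20 ≡ 47. → (54, 47)
4P: (54, 47) + (48, 4). λ = (4 - 47)/(48 - 54) ≡ 24/61 mod 67. 61⁻¹ ≡ 11 (mod 67), so λ ≡ 63.
  x = λ² - 54 - 48 = 3969 - 102 ≡ 48; y = λ·(54 - 48) - 47 ≡ 63. → (48, 63)
5P: (48, 63) + (48, 4): same x and y₁ ≡ -y₂, so the sum is 𝒪.
5P = 𝒪, so the order is 5.

5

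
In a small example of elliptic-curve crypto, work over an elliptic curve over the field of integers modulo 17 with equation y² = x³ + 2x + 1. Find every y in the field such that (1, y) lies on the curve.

x³ + 2x + 1 = 4 ≡ 4 (mod 17).
Square roots of 4 mod 17: 2 and 15 (since 2² = 4 ≡ 4).

2, 15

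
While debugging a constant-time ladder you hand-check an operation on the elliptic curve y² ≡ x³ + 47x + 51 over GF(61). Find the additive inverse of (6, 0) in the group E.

(6, 0)

-(6, 0) = (6, -0 mod 61) = (6, 0).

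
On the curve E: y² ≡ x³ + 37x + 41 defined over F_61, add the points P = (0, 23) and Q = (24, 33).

(0, 23) + (24, 33). λ = (33 - 23)/(24 - 0) ≡ 10/24 mod 61. 24⁻¹ ≡ 28 (mod 61) since 24·28 = 672 ≡ 1, so λ ≡ 36.
  x = λ² - 0 - 24 = 1296 - 24 ≡ 52; y = λ·(0 - 52) - 23 ≡ 57. → (52, 57)

(52, 57)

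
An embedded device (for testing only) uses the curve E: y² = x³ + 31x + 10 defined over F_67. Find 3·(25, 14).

(62, 47)

Write Q = (25, 14).
Repeated addition: build up to 3Q.
2Q: tangent at (25, 14): λ = (3·25² + 31)/(2·14) ≡ 30/28. 28⁻¹ ≡ 12 (mod 67) since 28·12 = 336 ≡ 1, so λ ≡ 30·12 ≡ 25.
  x = λ² - 25 - 25 = 625 - 50 ≡ 39; y = λ·(25 - 39) - 14 ≡ 38. → (39, 38)
3Q: (39, 38) + (25, 14). λ = (14 - 38)/(25 - 39) ≡ 43/53 mod 67. 53⁻¹ ≡ 43 (mod 67) since 53·43 = 2279 ≡ 1, so λ ≡ 40.
  x = λ² - 39 - 25 = 1600 - 64 ≡ 62; y = λ·(39 - 62) - 38 ≡ 47. → (62, 47)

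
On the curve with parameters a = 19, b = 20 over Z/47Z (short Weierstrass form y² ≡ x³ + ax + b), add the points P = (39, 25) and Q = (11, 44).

(39, 25) + (11, 44). λ = (44 - 25)/(11 - 39) ≡ 19/19 mod 47. 19⁻¹ ≡ 5 (mod 47), so λ ≡ 1.
  x = λ² - 39 - 11 = 1 - 50 ≡ 45; y = λ·(39 - 45) - 25 ≡ 16. → (45, 16)

(45, 16)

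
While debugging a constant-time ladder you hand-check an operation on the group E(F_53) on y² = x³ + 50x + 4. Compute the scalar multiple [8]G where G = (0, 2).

(52, 35)

Repeated addition: build up to 8G.
2G: tangent at (0, 2): λ = (3·0² + 50)/(2·2) ≡ 50/4. 4⁻¹ ≡ 40 (mod 53), so λ ≡ 50·40 ≡ 39.
  x = λ² - 0 - 0 = 1521 - 0 ≡ 37; y = λ·(0 - 37) - 2 ≡ 39. → (37, 39)
3G: (37, 39) + (0, 2). λ = (2 - 39)/(0 - 37) ≡ 16/16 mod 53. 16⁻¹ ≡ 10 (mod 53) since 16·10 = 160 ≡ 1, so λ ≡ 1.
  x = λ² - 37 - 0 = 1 - 37 ≡ 17; y = λ·(37 - 17) - 39 ≡ 34. → (17, 34)
4G: (17, 34) + (0, 2). λ = (2 - 34)/(0 - 17) ≡ 21/36 mod 53. 36⁻¹ ≡ 28 (mod 53) since 36·28 = 1008 ≡ 1, so λ ≡ 5.
  x = λ² - 17 - 0 = 25 - 17 ≡ 8; y = λ·(17 - 8) - 34 ≡ 11. → (8, 11)
5G: (8, 11) + (0, 2). λ = (2 - 11)/(0 - 8) ≡ 44/45 mod 53. 45⁻¹ ≡ 33 (mod 53) since 45·33 = 1485 ≡ 1, so λ ≡ 21.
  x = λ² - 8 - 0 = 441 - 8 ≡ 9; y = λ·(8 - 9) - 11 ≡ 21. → (9, 21)
6G: (9, 21) + (0, 2). λ = (2 - 21)/(0 - 9) ≡ 34/44 mod 53. 44⁻¹ ≡ 47 (mod 53), so λ ≡ 8.
  x = λ² - 9 - 0 = 64 - 9 ≡ 2; y = λ·(9 - 2) - 21 ≡ 35. → (2, 35)
7G: (2, 35) + (0, 2). λ = (2 - 35)/(0 - 2) ≡ 20/51 mod 53. 51⁻¹ ≡ 26 (mod 53), so λ ≡ 43.
  x = λ² - 2 - 0 = 1849 - 2 ≡ 45; y = λ·(2 - 45) - 35 ≡ 24. → (45, 24)
8G: (45, 24) + (0, 2). λ = (2 - 24)/(0 - 45) ≡ 31/8 mod 53. 8⁻¹ ≡ 20 (mod 53), so λ ≡ 37.
  x = λ² - 45 - 0 = 1369 - 45 ≡ 52; y = λ·(45 - 52) - 24 ≡ 35. → (52, 35)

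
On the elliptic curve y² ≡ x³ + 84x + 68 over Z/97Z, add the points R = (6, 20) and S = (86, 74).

(6, 20) + (86, 74). λ = (74 - 20)/(86 - 6) ≡ 54/80 mod 97. 80⁻¹ ≡ 57 (mod 97), so λ ≡ 71.
  x = λ² - 6 - 86 = 5041 - 92 ≡ 2; y = λ·(6 - 2) - 20 ≡ 70. → (2, 70)

(2, 70)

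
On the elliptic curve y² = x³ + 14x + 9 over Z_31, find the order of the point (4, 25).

2P: tangent at (4, 25): λ = (3·4² + 14)/(2·25) ≡ 0/19. 19⁻¹ ≡ 18 (mod 31), so λ ≡ 0·18 ≡ 0.
  x = λ² - 4 - 4 = 0 - 8 ≡ 23; y = λ·(4 - 23) - 25 ≡ 6. → (23, 6)
3P: (23, 6) + (4, 25). λ = (25 - 6)/(4 - 23) ≡ 19/12 mod 31. 12⁻¹ ≡ 13 (mod 31) since 12·13 = 156 ≡ 1, so λ ≡ 30.
  x = λ² - 23 - 4 = 900 - 27 ≡ 5; y = λ·(23 - 5) - 6 ≡ 7. → (5, 7)
4P: (5, 7) + (4, 25). λ = (25 - 7)/(4 - 5) ≡ 18/30 mod 31. 30⁻¹ ≡ 30 (mod 31), so λ ≡ 13.
  x = λ² - 5 - 4 = 169 - 9 ≡ 5; y = λ·(5 - 5) - 7 ≡ 24. → (5, 24)
5P: (5, 24) + (4, 25). λ = (25 - 24)/(4 - 5) ≡ 1/30 mod 31. 30⁻¹ ≡ 30 (mod 31), so λ ≡ 30.
  x = λ² - 5 - 4 = 900 - 9 ≡ 23; y = λ·(5 - 23) - 24 ≡ 25. → (23, 25)
6P: (23, 25) + (4, 25). λ = (25 - 25)/(4 - 23) ≡ 0/12 mod 31. 12⁻¹ ≡ 13 (mod 31), so λ ≡ 0.
  x = λ² - 23 - 4 = 0 - 27 ≡ 4; y = λ·(23 - 4) - 25 ≡ 6. → (4, 6)
7P: (4, 6) + (4, 25): same x and y₁ ≡ -y₂, so the sum is 𝒪.
7P = 𝒪, so the order is 7.

7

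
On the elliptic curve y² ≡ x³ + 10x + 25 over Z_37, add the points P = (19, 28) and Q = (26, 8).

(13, 13)

(19, 28) + (26, 8). λ = (8 - 28)/(26 - 19) ≡ 17/7 mod 37. 7⁻¹ ≡ 16 (mod 37) since 7·16 = 112 ≡ 1, so λ ≡ 13.
  x = λ² - 19 - 26 = 169 - 45 ≡ 13; y = λ·(19 - 13) - 28 ≡ 13. → (13, 13)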